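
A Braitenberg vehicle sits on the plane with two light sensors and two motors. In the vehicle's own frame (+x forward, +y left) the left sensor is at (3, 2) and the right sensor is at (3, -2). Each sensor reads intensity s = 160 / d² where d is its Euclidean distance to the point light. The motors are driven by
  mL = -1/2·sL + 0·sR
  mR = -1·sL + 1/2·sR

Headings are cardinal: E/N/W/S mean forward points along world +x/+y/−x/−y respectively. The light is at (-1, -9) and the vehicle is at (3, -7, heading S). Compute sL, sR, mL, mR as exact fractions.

left sensor world pos  = (5, -10); dL² = 37
right sensor world pos = (1, -10); dR² = 5
sL = 160/37 = 160/37
sR = 160/5 = 32
mL = -1/2·sL + 0·sR = -80/37
mR = -1·sL + 1/2·sR = 432/37

160/37 32 -80/37 432/37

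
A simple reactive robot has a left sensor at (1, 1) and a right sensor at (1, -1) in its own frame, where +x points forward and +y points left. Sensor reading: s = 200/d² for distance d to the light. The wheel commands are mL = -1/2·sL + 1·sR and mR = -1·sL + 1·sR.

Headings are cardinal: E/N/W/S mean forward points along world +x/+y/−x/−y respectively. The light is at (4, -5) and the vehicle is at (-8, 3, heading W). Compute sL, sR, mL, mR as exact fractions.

100/109 4/5 186/545 -64/545

left sensor world pos  = (-9, 2); dL² = 218
right sensor world pos = (-9, 4); dR² = 250
sL = 200/218 = 100/109
sR = 200/250 = 4/5
mL = -1/2·sL + 1·sR = 186/545
mR = -1·sL + 1·sR = -64/545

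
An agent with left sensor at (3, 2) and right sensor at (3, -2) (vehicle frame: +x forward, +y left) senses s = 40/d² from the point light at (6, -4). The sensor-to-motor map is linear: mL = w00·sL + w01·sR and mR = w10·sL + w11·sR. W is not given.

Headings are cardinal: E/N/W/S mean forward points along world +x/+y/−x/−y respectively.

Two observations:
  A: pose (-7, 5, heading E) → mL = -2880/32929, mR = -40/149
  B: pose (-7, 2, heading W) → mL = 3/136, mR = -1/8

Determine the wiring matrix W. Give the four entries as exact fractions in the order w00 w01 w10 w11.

1 -1 0 -1

obs A: pose=(-7,5,E) → sL=40/221, sR=40/149, mL=-2880/32929, mR=-40/149
obs B: pose=(-7,2,W) → sL=5/34, sR=1/8, mL=3/136, mR=-1/8
sensor matrix S = [[40/221, 40/149], [5/34, 1/8]]; det S = -555/32929
solve [mL_A; mL_B] = S·[w00; w01] and [mR_A; mR_B] = S·[w10; w11]:
  w00 = 1, w01 = -1, w10 = 0, w11 = -1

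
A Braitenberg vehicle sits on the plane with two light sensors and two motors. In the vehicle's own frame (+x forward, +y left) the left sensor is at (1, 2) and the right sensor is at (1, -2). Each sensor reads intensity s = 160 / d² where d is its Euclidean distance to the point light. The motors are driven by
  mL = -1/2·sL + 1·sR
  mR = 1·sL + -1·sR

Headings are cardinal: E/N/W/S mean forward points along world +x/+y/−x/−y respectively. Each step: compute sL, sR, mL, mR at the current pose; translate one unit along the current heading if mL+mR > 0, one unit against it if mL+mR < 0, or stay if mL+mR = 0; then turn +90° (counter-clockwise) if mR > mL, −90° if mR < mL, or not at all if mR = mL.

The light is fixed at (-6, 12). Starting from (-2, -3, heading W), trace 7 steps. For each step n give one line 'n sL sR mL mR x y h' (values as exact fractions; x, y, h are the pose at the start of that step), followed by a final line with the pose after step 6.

n=0: pose=(-2,-3,W); sL=80/149, sR=80/89; mL=8360/13261, mR=-4800/13261; mL+mR=40/149 → advance +1; mR−mL=-13160/13261 → turn -1·90°
n=1: pose=(-3,-3,N); sL=160/197, sR=160/221; mL=13840/43537, mR=3840/43537; mL+mR=80/197 → advance +1; mR−mL=-10000/43537 → turn -1·90°
n=2: pose=(-3,-2,E); sL=1, sR=10/17; mL=3/34, mR=7/17; mL+mR=1/2 → advance +1; mR−mL=11/34 → turn +1·90°
n=3: pose=(-2,-2,N); sL=160/173, sR=32/41; mL=2256/7093, mR=1024/7093; mL+mR=80/173 → advance +1; mR−mL=-1232/7093 → turn -1·90°
n=4: pose=(-2,-1,E); sL=80/73, sR=16/25; mL=168/1825, mR=832/1825; mL+mR=40/73 → advance +1; mR−mL=664/1825 → turn +1·90°
n=5: pose=(-1,-1,N); sL=160/153, sR=160/193; mL=9040/29529, mR=6400/29529; mL+mR=80/153 → advance +1; mR−mL=-880/9843 → turn -1·90°
n=6: pose=(-1,0,E); sL=20/17, sR=20/29; mL=50/493, mR=240/493; mL+mR=10/17 → advance +1; mR−mL=190/493 → turn +1·90°

0 80/149 80/89 8360/13261 -4800/13261 -2 -3 W
1 160/197 160/221 13840/43537 3840/43537 -3 -3 N
2 1 10/17 3/34 7/17 -3 -2 E
3 160/173 32/41 2256/7093 1024/7093 -2 -2 N
4 80/73 16/25 168/1825 832/1825 -2 -1 E
5 160/153 160/193 9040/29529 6400/29529 -1 -1 N
6 20/17 20/29 50/493 240/493 -1 0 E
final 0 0 N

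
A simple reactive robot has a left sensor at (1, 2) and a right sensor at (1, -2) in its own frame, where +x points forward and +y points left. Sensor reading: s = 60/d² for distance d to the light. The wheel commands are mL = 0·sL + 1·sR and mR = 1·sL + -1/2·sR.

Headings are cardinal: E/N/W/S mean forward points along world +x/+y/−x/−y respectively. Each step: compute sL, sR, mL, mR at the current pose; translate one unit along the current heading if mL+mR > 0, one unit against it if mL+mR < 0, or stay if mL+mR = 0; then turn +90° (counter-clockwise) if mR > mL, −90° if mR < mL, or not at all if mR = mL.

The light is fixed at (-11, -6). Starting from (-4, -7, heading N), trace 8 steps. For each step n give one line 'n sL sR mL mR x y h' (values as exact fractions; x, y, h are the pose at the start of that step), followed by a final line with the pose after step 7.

0 12/5 20/27 20/27 274/135 -4 -7 N
1 3/2 3/2 3/2 3/4 -4 -6 W
2 60/17 12/13 12/13 678/221 -5 -6 N
3 30/13 30/17 30/17 315/221 -5 -5 W
4 60/13 60/53 60/53 2790/689 -6 -5 N
5 15/4 15/8 15/8 45/16 -6 -4 W
6 60/37 12 12 -162/37 -7 -4 S
7 6 10/3 10/3 13/3 -7 -5 W
final -8 -5 S

n=0: pose=(-4,-7,N); sL=12/5, sR=20/27; mL=20/27, mR=274/135; mL+mR=374/135 → advance +1; mR−mL=58/45 → turn +1·90°
n=1: pose=(-4,-6,W); sL=3/2, sR=3/2; mL=3/2, mR=3/4; mL+mR=9/4 → advance +1; mR−mL=-3/4 → turn -1·90°
n=2: pose=(-5,-6,N); sL=60/17, sR=12/13; mL=12/13, mR=678/221; mL+mR=882/221 → advance +1; mR−mL=474/221 → turn +1·90°
n=3: pose=(-5,-5,W); sL=30/13, sR=30/17; mL=30/17, mR=315/221; mL+mR=705/221 → advance +1; mR−mL=-75/221 → turn -1·90°
n=4: pose=(-6,-5,N); sL=60/13, sR=60/53; mL=60/53, mR=2790/689; mL+mR=3570/689 → advance +1; mR−mL=2010/689 → turn +1·90°
n=5: pose=(-6,-4,W); sL=15/4, sR=15/8; mL=15/8, mR=45/16; mL+mR=75/16 → advance +1; mR−mL=15/16 → turn +1·90°
n=6: pose=(-7,-4,S); sL=60/37, sR=12; mL=12, mR=-162/37; mL+mR=282/37 → advance +1; mR−mL=-606/37 → turn -1·90°
n=7: pose=(-7,-5,W); sL=6, sR=10/3; mL=10/3, mR=13/3; mL+mR=23/3 → advance +1; mR−mL=1 → turn +1·90°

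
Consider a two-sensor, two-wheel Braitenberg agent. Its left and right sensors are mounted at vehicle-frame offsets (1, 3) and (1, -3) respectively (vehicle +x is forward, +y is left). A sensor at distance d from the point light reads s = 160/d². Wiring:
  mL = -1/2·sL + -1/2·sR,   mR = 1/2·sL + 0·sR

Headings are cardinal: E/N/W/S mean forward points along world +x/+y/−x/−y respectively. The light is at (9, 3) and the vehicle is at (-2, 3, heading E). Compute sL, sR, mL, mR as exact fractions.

left sensor world pos  = (-1, 6); dL² = 109
right sensor world pos = (-1, 0); dR² = 109
sL = 160/109 = 160/109
sR = 160/109 = 160/109
mL = -1/2·sL + -1/2·sR = -160/109
mR = 1/2·sL + 0·sR = 80/109

160/109 160/109 -160/109 80/109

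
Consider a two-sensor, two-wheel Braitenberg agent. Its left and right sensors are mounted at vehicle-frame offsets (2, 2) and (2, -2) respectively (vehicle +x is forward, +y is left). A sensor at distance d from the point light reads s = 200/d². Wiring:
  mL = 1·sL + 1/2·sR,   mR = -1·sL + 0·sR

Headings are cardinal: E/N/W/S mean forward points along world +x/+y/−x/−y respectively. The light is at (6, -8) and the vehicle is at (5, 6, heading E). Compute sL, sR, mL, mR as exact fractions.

200/257 40/29 10940/7453 -200/257

left sensor world pos  = (7, 8); dL² = 257
right sensor world pos = (7, 4); dR² = 145
sL = 200/257 = 200/257
sR = 200/145 = 40/29
mL = 1·sL + 1/2·sR = 10940/7453
mR = -1·sL + 0·sR = -200/257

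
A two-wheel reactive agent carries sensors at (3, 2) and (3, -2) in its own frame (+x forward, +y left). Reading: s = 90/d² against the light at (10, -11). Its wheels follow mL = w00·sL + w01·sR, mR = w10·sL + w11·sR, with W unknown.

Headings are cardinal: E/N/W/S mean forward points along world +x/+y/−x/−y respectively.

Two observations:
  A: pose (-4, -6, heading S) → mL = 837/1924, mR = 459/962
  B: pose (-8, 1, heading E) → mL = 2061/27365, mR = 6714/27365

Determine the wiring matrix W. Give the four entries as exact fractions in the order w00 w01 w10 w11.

1 -1/2 1/2 1/2

obs A: pose=(-4,-6,S) → sL=45/74, sR=9/26, mL=837/1924, mR=459/962
obs B: pose=(-8,1,E) → sL=90/421, sR=18/65, mL=2061/27365, mR=6714/27365
sensor matrix S = [[45/74, 9/26], [90/421, 18/65]]; det S = 19116/202501
solve [mL_A; mL_B] = S·[w00; w01] and [mR_A; mR_B] = S·[w10; w11]:
  w00 = 1, w01 = -1/2, w10 = 1/2, w11 = 1/2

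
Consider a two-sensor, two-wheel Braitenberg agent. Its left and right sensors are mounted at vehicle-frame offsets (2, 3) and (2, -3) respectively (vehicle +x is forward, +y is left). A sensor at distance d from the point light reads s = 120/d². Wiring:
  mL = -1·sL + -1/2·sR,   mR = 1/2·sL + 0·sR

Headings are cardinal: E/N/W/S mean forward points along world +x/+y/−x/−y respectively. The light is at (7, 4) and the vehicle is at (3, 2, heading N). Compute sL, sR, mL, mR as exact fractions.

left sensor world pos  = (0, 4); dL² = 49
right sensor world pos = (6, 4); dR² = 1
sL = 120/49 = 120/49
sR = 120/1 = 120
mL = -1·sL + -1/2·sR = -3060/49
mR = 1/2·sL + 0·sR = 60/49

120/49 120 -3060/49 60/49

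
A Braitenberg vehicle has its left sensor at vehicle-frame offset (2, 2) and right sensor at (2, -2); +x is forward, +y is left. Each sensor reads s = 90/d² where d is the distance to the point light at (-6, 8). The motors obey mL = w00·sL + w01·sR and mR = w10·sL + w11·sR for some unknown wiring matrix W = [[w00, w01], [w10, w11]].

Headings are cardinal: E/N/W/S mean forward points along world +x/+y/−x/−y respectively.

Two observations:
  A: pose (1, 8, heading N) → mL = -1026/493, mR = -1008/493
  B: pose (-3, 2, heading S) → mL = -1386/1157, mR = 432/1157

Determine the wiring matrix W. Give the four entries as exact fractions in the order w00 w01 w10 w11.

obs A: pose=(1,8,N) → sL=90/29, sR=18/17, mL=-1026/493, mR=-1008/493
obs B: pose=(-3,2,S) → sL=90/89, sR=18/13, mL=-1386/1157, mR=432/1157
sensor matrix S = [[90/29, 18/17], [90/89, 18/13]]; det S = 1840320/570401
solve [mL_A; mL_B] = S·[w00; w01] and [mR_A; mR_B] = S·[w10; w11]:
  w00 = -1/2, w01 = -1/2, w10 = -1, w11 = 1

-1/2 -1/2 -1 1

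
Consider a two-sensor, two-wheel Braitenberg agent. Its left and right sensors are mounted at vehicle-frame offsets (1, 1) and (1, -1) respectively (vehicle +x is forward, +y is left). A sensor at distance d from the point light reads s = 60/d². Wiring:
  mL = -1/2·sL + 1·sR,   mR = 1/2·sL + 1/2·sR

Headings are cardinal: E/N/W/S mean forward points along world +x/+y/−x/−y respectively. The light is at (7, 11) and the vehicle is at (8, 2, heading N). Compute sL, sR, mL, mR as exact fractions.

left sensor world pos  = (7, 3); dL² = 64
right sensor world pos = (9, 3); dR² = 68
sL = 60/64 = 15/16
sR = 60/68 = 15/17
mL = -1/2·sL + 1·sR = 225/544
mR = 1/2·sL + 1/2·sR = 495/544

15/16 15/17 225/544 495/544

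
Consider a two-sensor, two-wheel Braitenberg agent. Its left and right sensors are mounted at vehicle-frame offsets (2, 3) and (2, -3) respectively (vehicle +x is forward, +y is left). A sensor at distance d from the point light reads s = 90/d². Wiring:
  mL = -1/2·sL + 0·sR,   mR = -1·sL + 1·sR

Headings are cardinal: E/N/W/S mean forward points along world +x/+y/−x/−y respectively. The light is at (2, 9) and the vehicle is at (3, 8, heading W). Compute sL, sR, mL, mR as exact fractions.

90/17 18 -45/17 216/17

left sensor world pos  = (1, 5); dL² = 17
right sensor world pos = (1, 11); dR² = 5
sL = 90/17 = 90/17
sR = 90/5 = 18
mL = -1/2·sL + 0·sR = -45/17
mR = -1·sL + 1·sR = 216/17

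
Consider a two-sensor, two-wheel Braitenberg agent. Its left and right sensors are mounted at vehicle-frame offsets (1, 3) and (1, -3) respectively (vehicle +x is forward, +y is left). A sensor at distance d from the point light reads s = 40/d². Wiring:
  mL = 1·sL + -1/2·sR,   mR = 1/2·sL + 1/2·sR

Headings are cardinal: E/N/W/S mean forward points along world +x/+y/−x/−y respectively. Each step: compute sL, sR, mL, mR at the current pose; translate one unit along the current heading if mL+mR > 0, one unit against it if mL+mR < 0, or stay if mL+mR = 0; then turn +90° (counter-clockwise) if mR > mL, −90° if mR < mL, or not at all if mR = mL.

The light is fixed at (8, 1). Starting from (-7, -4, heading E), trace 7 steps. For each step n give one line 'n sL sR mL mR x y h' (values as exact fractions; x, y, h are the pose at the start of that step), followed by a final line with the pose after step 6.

n=0: pose=(-7,-4,E); sL=1/5, sR=2/13; mL=8/65, mR=23/130; mL+mR=3/10 → advance +1; mR−mL=7/130 → turn +1·90°
n=1: pose=(-6,-4,N); sL=8/61, sR=40/137; mL=-124/8357, mR=1768/8357; mL+mR=12/61 → advance +1; mR−mL=1892/8357 → turn +1·90°
n=2: pose=(-6,-3,W); sL=20/137, sR=20/113; mL=890/15481, mR=2500/15481; mL+mR=30/137 → advance +1; mR−mL=1610/15481 → turn +1·90°
n=3: pose=(-7,-3,S); sL=40/169, sR=40/349; mL=10580/58981, mR=10360/58981; mL+mR=60/169 → advance +1; mR−mL=-220/58981 → turn -1·90°
n=4: pose=(-7,-4,W); sL=1/8, sR=2/13; mL=5/104, mR=29/208; mL+mR=3/16 → advance +1; mR−mL=19/208 → turn +1·90°
n=5: pose=(-8,-4,S); sL=8/41, sR=40/397; mL=2356/16277, mR=2408/16277; mL+mR=12/41 → advance +1; mR−mL=52/16277 → turn +1·90°
n=6: pose=(-8,-5,E); sL=20/117, sR=20/153; mL=70/663, mR=100/663; mL+mR=10/39 → advance +1; mR−mL=10/221 → turn +1·90°

0 1/5 2/13 8/65 23/130 -7 -4 E
1 8/61 40/137 -124/8357 1768/8357 -6 -4 N
2 20/137 20/113 890/15481 2500/15481 -6 -3 W
3 40/169 40/349 10580/58981 10360/58981 -7 -3 S
4 1/8 2/13 5/104 29/208 -7 -4 W
5 8/41 40/397 2356/16277 2408/16277 -8 -4 S
6 20/117 20/153 70/663 100/663 -8 -5 E
final -7 -5 N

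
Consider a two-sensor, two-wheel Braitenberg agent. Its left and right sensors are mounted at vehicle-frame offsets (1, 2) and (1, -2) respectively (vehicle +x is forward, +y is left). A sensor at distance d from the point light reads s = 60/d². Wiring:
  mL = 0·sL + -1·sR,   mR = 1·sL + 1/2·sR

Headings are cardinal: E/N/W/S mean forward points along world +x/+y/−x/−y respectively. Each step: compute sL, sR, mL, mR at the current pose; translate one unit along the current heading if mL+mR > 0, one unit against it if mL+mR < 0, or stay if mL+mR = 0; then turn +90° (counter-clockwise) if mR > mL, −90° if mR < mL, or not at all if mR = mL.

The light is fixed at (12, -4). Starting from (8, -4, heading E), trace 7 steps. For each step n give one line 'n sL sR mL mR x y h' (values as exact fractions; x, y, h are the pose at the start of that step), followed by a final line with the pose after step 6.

0 60/13 60/13 -60/13 90/13 8 -4 E
1 30/13 30 -30 225/13 9 -4 N
2 12/5 60/17 -60/17 354/85 9 -5 W
3 15/2 3/2 -3/2 33/4 8 -5 S
4 20/3 12/5 -12/5 118/15 8 -6 E
5 30/13 30 -30 225/13 9 -6 N
6 60/41 60/17 -60/17 2250/697 9 -7 W
final 10 -7 S

n=0: pose=(8,-4,E); sL=60/13, sR=60/13; mL=-60/13, mR=90/13; mL+mR=30/13 → advance +1; mR−mL=150/13 → turn +1·90°
n=1: pose=(9,-4,N); sL=30/13, sR=30; mL=-30, mR=225/13; mL+mR=-165/13 → advance -1; mR−mL=615/13 → turn +1·90°
n=2: pose=(9,-5,W); sL=12/5, sR=60/17; mL=-60/17, mR=354/85; mL+mR=54/85 → advance +1; mR−mL=654/85 → turn +1·90°
n=3: pose=(8,-5,S); sL=15/2, sR=3/2; mL=-3/2, mR=33/4; mL+mR=27/4 → advance +1; mR−mL=39/4 → turn +1·90°
n=4: pose=(8,-6,E); sL=20/3, sR=12/5; mL=-12/5, mR=118/15; mL+mR=82/15 → advance +1; mR−mL=154/15 → turn +1·90°
n=5: pose=(9,-6,N); sL=30/13, sR=30; mL=-30, mR=225/13; mL+mR=-165/13 → advance -1; mR−mL=615/13 → turn +1·90°
n=6: pose=(9,-7,W); sL=60/41, sR=60/17; mL=-60/17, mR=2250/697; mL+mR=-210/697 → advance -1; mR−mL=4710/697 → turn +1·90°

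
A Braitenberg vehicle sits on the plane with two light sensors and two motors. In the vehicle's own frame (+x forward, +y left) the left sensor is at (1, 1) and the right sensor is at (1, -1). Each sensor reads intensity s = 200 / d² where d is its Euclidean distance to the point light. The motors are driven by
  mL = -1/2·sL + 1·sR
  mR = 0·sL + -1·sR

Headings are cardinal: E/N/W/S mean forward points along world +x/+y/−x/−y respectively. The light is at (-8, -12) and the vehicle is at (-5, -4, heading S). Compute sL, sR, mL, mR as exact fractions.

left sensor world pos  = (-4, -5); dL² = 65
right sensor world pos = (-6, -5); dR² = 53
sL = 200/65 = 40/13
sR = 200/53 = 200/53
mL = -1/2·sL + 1·sR = 1540/689
mR = 0·sL + -1·sR = -200/53

40/13 200/53 1540/689 -200/53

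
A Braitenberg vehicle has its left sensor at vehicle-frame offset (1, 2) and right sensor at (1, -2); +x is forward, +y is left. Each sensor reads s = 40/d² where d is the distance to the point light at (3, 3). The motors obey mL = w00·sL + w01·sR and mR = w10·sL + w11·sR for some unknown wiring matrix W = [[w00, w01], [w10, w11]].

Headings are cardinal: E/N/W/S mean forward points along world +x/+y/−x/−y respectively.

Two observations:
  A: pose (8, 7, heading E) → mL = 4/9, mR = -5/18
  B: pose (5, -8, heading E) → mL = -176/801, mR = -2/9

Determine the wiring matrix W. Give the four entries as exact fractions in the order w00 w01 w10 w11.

-1 1 -1/2 0

obs A: pose=(8,7,E) → sL=5/9, sR=1, mL=4/9, mR=-5/18
obs B: pose=(5,-8,E) → sL=4/9, sR=20/89, mL=-176/801, mR=-2/9
sensor matrix S = [[5/9, 1], [4/9, 20/89]]; det S = -256/801
solve [mL_A; mL_B] = S·[w00; w01] and [mR_A; mR_B] = S·[w10; w11]:
  w00 = -1, w01 = 1, w10 = -1/2, w11 = 0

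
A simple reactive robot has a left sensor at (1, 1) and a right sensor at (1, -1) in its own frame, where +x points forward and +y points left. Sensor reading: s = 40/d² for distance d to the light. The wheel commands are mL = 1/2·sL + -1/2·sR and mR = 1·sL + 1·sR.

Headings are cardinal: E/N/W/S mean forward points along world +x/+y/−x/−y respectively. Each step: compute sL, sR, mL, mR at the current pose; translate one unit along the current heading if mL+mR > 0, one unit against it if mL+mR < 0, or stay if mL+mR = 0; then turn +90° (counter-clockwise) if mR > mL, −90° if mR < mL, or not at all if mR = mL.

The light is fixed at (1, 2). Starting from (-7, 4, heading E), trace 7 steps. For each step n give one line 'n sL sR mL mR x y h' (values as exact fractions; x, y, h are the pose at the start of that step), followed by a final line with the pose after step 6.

0 20/29 4/5 -8/145 216/145 -7 4 E
1 40/73 8/9 -112/657 944/657 -6 4 N
2 10/17 1/2 3/68 37/34 -6 5 W
3 40/53 8/17 128/901 1104/901 -7 5 S
4 20/29 4/5 -8/145 216/145 -7 4 E
5 40/73 8/9 -112/657 944/657 -6 4 N
6 10/17 1/2 3/68 37/34 -6 5 W
final -7 5 S

n=0: pose=(-7,4,E); sL=20/29, sR=4/5; mL=-8/145, mR=216/145; mL+mR=208/145 → advance +1; mR−mL=224/145 → turn +1·90°
n=1: pose=(-6,4,N); sL=40/73, sR=8/9; mL=-112/657, mR=944/657; mL+mR=832/657 → advance +1; mR−mL=352/219 → turn +1·90°
n=2: pose=(-6,5,W); sL=10/17, sR=1/2; mL=3/68, mR=37/34; mL+mR=77/68 → advance +1; mR−mL=71/68 → turn +1·90°
n=3: pose=(-7,5,S); sL=40/53, sR=8/17; mL=128/901, mR=1104/901; mL+mR=1232/901 → advance +1; mR−mL=976/901 → turn +1·90°
n=4: pose=(-7,4,E); sL=20/29, sR=4/5; mL=-8/145, mR=216/145; mL+mR=208/145 → advance +1; mR−mL=224/145 → turn +1·90°
n=5: pose=(-6,4,N); sL=40/73, sR=8/9; mL=-112/657, mR=944/657; mL+mR=832/657 → advance +1; mR−mL=352/219 → turn +1·90°
n=6: pose=(-6,5,W); sL=10/17, sR=1/2; mL=3/68, mR=37/34; mL+mR=77/68 → advance +1; mR−mL=71/68 → turn +1·90°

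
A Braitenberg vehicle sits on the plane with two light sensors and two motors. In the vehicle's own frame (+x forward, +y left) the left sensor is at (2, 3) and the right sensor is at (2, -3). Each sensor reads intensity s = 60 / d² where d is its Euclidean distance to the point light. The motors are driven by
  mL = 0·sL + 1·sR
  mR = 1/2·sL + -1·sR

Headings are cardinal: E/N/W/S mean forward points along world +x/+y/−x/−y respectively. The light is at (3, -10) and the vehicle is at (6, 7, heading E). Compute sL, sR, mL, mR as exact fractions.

left sensor world pos  = (8, 10); dL² = 425
right sensor world pos = (8, 4); dR² = 221
sL = 60/425 = 12/85
sR = 60/221 = 60/221
mL = 0·sL + 1·sR = 60/221
mR = 1/2·sL + -1·sR = -222/1105

12/85 60/221 60/221 -222/1105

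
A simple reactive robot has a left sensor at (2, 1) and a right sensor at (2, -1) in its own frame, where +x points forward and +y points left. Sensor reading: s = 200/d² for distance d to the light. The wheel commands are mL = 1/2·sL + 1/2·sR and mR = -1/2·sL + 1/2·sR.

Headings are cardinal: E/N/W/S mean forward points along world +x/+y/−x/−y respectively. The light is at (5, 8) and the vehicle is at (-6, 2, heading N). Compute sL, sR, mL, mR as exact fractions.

left sensor world pos  = (-7, 4); dL² = 160
right sensor world pos = (-5, 4); dR² = 116
sL = 200/160 = 5/4
sR = 200/116 = 50/29
mL = 1/2·sL + 1/2·sR = 345/232
mR = -1/2·sL + 1/2·sR = 55/232

5/4 50/29 345/232 55/232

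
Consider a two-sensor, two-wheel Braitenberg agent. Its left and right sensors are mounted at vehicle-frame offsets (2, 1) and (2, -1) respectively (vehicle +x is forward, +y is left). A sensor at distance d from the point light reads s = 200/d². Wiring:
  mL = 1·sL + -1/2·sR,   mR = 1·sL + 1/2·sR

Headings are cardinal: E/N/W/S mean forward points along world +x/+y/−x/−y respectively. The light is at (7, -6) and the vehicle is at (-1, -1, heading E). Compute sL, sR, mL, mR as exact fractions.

left sensor world pos  = (1, 0); dL² = 72
right sensor world pos = (1, -2); dR² = 52
sL = 200/72 = 25/9
sR = 200/52 = 50/13
mL = 1·sL + -1/2·sR = 100/117
mR = 1·sL + 1/2·sR = 550/117

25/9 50/13 100/117 550/117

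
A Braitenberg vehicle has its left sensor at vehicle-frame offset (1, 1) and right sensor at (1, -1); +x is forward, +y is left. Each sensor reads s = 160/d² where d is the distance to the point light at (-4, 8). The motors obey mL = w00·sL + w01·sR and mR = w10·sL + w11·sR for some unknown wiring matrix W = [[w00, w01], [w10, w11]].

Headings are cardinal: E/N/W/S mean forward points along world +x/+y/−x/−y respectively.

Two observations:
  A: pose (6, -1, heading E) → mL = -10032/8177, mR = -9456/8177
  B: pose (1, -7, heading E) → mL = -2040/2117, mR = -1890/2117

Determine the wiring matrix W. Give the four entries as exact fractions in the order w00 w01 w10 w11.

-1 -1/2 -1/2 -1

obs A: pose=(6,-1,E) → sL=32/37, sR=160/221, mL=-10032/8177, mR=-9456/8177
obs B: pose=(1,-7,E) → sL=20/29, sR=40/73, mL=-2040/2117, mR=-1890/2117
sensor matrix S = [[32/37, 160/221], [20/29, 40/73]]; det S = -439680/17310709
solve [mL_A; mL_B] = S·[w00; w01] and [mR_A; mR_B] = S·[w10; w11]:
  w00 = -1, w01 = -1/2, w10 = -1/2, w11 = -1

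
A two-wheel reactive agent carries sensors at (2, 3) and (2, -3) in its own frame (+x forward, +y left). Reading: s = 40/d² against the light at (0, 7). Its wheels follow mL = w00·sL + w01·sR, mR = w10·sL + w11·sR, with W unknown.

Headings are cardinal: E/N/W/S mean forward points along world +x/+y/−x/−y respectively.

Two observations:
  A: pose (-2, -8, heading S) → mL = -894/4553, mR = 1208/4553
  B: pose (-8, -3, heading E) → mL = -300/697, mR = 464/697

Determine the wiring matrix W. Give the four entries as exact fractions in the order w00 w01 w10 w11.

obs A: pose=(-2,-8,S) → sL=4/29, sR=20/157, mL=-894/4553, mR=1208/4553
obs B: pose=(-8,-3,E) → sL=8/17, sR=8/41, mL=-300/697, mR=464/697
sensor matrix S = [[4/29, 20/157], [8/17, 8/41]]; det S = -104832/3173441
solve [mL_A; mL_B] = S·[w00; w01] and [mR_A; mR_B] = S·[w10; w11]:
  w00 = -1/2, w01 = -1, w10 = 1, w11 = 1

-1/2 -1 1 1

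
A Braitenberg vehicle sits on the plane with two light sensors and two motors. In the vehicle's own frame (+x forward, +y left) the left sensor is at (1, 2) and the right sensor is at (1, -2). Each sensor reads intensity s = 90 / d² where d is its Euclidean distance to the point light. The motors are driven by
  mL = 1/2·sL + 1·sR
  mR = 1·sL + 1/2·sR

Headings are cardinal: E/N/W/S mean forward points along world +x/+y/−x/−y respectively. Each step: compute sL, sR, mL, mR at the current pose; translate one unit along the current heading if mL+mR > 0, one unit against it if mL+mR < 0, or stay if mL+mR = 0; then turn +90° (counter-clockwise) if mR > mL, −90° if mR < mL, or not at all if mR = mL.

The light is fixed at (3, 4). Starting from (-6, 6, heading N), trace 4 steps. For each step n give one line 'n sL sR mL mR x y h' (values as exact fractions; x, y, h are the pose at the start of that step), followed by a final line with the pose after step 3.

n=0: pose=(-6,6,N); sL=9/13, sR=45/29; mL=1431/754, mR=1107/754; mL+mR=1269/377 → advance +1; mR−mL=-162/377 → turn -1·90°
n=1: pose=(-6,7,E); sL=90/89, sR=18/13; mL=2187/1157, mR=1971/1157; mL+mR=4158/1157 → advance +1; mR−mL=-216/1157 → turn -1·90°
n=2: pose=(-5,7,S); sL=9/4, sR=45/52; mL=207/104, mR=279/104; mL+mR=243/52 → advance +1; mR−mL=9/13 → turn +1·90°
n=3: pose=(-5,6,E); sL=18/13, sR=90/49; mL=1611/637, mR=1467/637; mL+mR=3078/637 → advance +1; mR−mL=-144/637 → turn -1·90°

0 9/13 45/29 1431/754 1107/754 -6 6 N
1 90/89 18/13 2187/1157 1971/1157 -6 7 E
2 9/4 45/52 207/104 279/104 -5 7 S
3 18/13 90/49 1611/637 1467/637 -5 6 E
final -4 6 S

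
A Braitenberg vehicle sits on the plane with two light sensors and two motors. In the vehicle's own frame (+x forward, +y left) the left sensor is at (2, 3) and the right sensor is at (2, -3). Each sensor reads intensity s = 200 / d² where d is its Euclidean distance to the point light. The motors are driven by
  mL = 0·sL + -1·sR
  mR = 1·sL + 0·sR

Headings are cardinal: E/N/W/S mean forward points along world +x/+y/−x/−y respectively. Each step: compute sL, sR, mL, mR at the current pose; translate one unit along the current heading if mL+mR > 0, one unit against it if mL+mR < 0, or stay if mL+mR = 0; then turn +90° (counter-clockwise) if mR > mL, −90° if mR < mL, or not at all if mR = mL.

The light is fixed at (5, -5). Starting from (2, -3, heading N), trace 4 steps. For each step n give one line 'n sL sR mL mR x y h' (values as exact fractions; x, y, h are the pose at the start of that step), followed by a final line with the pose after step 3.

0 50/13 25/2 -25/2 50/13 2 -3 N
1 200/29 200/41 -200/41 200/29 2 -4 W
2 100 4 -4 100 1 -4 S
3 200/13 200/13 -200/13 200/13 1 -5 E
final 1 -5 N

n=0: pose=(2,-3,N); sL=50/13, sR=25/2; mL=-25/2, mR=50/13; mL+mR=-225/26 → advance -1; mR−mL=425/26 → turn +1·90°
n=1: pose=(2,-4,W); sL=200/29, sR=200/41; mL=-200/41, mR=200/29; mL+mR=2400/1189 → advance +1; mR−mL=14000/1189 → turn +1·90°
n=2: pose=(1,-4,S); sL=100, sR=4; mL=-4, mR=100; mL+mR=96 → advance +1; mR−mL=104 → turn +1·90°
n=3: pose=(1,-5,E); sL=200/13, sR=200/13; mL=-200/13, mR=200/13; mL+mR=0 → advance +0; mR−mL=400/13 → turn +1·90°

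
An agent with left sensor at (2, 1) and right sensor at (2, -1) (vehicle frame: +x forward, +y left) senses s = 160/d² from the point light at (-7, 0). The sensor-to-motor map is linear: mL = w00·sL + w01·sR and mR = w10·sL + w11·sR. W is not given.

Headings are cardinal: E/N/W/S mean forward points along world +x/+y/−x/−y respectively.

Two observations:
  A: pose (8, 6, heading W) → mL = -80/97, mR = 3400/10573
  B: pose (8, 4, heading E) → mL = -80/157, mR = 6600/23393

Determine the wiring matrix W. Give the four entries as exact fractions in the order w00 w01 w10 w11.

obs A: pose=(8,6,W) → sL=80/97, sR=80/109, mL=-80/97, mR=3400/10573
obs B: pose=(8,4,E) → sL=80/157, sR=80/149, mL=-80/157, mR=6600/23393
sensor matrix S = [[80/97, 80/109], [80/157, 80/149]]; det S = 17024000/247334189
solve [mL_A; mL_B] = S·[w00; w01] and [mR_A; mR_B] = S·[w10; w11]:
  w00 = -1, w01 = 0, w10 = -1/2, w11 = 1

-1 0 -1/2 1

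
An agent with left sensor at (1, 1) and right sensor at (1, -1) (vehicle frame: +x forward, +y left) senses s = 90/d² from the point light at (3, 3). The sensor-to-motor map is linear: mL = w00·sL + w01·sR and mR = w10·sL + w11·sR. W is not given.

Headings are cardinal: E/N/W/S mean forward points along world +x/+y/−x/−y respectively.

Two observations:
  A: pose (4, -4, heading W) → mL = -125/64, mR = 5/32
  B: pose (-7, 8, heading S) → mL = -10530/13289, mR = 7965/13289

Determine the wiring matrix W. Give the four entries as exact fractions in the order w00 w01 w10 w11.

-1/2 -1/2 1 -1/2

obs A: pose=(4,-4,W) → sL=45/32, sR=5/2, mL=-125/64, mR=5/32
obs B: pose=(-7,8,S) → sL=90/97, sR=90/137, mL=-10530/13289, mR=7965/13289
sensor matrix S = [[45/32, 5/2], [90/97, 90/137]]; det S = -296775/212624
solve [mL_A; mL_B] = S·[w00; w01] and [mR_A; mR_B] = S·[w10; w11]:
  w00 = -1/2, w01 = -1/2, w10 = 1, w11 = -1/2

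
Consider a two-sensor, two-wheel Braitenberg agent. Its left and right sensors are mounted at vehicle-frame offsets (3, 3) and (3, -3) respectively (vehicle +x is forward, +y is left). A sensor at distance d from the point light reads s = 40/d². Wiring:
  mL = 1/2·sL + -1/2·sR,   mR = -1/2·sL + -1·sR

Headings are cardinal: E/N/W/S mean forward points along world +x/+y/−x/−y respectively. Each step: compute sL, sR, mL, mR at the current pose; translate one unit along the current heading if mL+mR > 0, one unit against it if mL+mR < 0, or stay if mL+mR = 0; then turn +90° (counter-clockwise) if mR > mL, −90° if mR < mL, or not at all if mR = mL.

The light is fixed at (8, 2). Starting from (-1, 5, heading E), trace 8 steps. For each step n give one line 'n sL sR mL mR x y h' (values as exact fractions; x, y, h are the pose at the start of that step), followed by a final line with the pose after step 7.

0 5/9 10/9 -5/18 -25/18 -1 5 E
1 40/49 40/169 2400/8281 -5340/8281 -2 5 S
2 4/17 20/109 48/1853 -558/1853 -2 6 W
3 40/193 8/17 -432/3281 -1884/3281 -1 6 N
4 5/9 10/9 -5/18 -25/18 -1 5 E
5 40/49 40/169 2400/8281 -5340/8281 -2 5 S
6 4/17 20/109 48/1853 -558/1853 -2 6 W
7 40/193 8/17 -432/3281 -1884/3281 -1 6 N
final -1 5 E

n=0: pose=(-1,5,E); sL=5/9, sR=10/9; mL=-5/18, mR=-25/18; mL+mR=-5/3 → advance -1; mR−mL=-10/9 → turn -1·90°
n=1: pose=(-2,5,S); sL=40/49, sR=40/169; mL=2400/8281, mR=-5340/8281; mL+mR=-60/169 → advance -1; mR−mL=-7740/8281 → turn -1·90°
n=2: pose=(-2,6,W); sL=4/17, sR=20/109; mL=48/1853, mR=-558/1853; mL+mR=-30/109 → advance -1; mR−mL=-606/1853 → turn -1·90°
n=3: pose=(-1,6,N); sL=40/193, sR=8/17; mL=-432/3281, mR=-1884/3281; mL+mR=-12/17 → advance -1; mR−mL=-1452/3281 → turn -1·90°
n=4: pose=(-1,5,E); sL=5/9, sR=10/9; mL=-5/18, mR=-25/18; mL+mR=-5/3 → advance -1; mR−mL=-10/9 → turn -1·90°
n=5: pose=(-2,5,S); sL=40/49, sR=40/169; mL=2400/8281, mR=-5340/8281; mL+mR=-60/169 → advance -1; mR−mL=-7740/8281 → turn -1·90°
n=6: pose=(-2,6,W); sL=4/17, sR=20/109; mL=48/1853, mR=-558/1853; mL+mR=-30/109 → advance -1; mR−mL=-606/1853 → turn -1·90°
n=7: pose=(-1,6,N); sL=40/193, sR=8/17; mL=-432/3281, mR=-1884/3281; mL+mR=-12/17 → advance -1; mR−mL=-1452/3281 → turn -1·90°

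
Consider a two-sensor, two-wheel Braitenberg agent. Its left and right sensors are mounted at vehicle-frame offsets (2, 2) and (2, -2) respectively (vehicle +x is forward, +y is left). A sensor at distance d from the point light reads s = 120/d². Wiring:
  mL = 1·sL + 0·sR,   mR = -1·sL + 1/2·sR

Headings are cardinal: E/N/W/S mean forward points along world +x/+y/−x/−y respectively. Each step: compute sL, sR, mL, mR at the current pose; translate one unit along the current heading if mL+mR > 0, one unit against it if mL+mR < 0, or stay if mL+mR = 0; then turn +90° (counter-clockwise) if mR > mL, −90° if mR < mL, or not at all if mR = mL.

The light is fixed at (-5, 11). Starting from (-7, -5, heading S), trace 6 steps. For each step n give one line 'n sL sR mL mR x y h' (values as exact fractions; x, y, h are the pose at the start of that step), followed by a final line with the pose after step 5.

0 10/27 6/17 10/27 -89/459 -7 -5 S
1 120/377 120/241 120/377 -6300/90857 -7 -6 W
2 12/25 60/113 12/25 -606/2825 -8 -6 N
3 120/197 24/65 120/197 -5436/12805 -8 -5 E
4 10/27 6/17 10/27 -89/459 -7 -5 S
5 120/377 120/241 120/377 -6300/90857 -7 -6 W
final -8 -6 N

n=0: pose=(-7,-5,S); sL=10/27, sR=6/17; mL=10/27, mR=-89/459; mL+mR=3/17 → advance +1; mR−mL=-259/459 → turn -1·90°
n=1: pose=(-7,-6,W); sL=120/377, sR=120/241; mL=120/377, mR=-6300/90857; mL+mR=60/241 → advance +1; mR−mL=-35220/90857 → turn -1·90°
n=2: pose=(-8,-6,N); sL=12/25, sR=60/113; mL=12/25, mR=-606/2825; mL+mR=30/113 → advance +1; mR−mL=-1962/2825 → turn -1·90°
n=3: pose=(-8,-5,E); sL=120/197, sR=24/65; mL=120/197, mR=-5436/12805; mL+mR=12/65 → advance +1; mR−mL=-13236/12805 → turn -1·90°
n=4: pose=(-7,-5,S); sL=10/27, sR=6/17; mL=10/27, mR=-89/459; mL+mR=3/17 → advance +1; mR−mL=-259/459 → turn -1·90°
n=5: pose=(-7,-6,W); sL=120/377, sR=120/241; mL=120/377, mR=-6300/90857; mL+mR=60/241 → advance +1; mR−mL=-35220/90857 → turn -1·90°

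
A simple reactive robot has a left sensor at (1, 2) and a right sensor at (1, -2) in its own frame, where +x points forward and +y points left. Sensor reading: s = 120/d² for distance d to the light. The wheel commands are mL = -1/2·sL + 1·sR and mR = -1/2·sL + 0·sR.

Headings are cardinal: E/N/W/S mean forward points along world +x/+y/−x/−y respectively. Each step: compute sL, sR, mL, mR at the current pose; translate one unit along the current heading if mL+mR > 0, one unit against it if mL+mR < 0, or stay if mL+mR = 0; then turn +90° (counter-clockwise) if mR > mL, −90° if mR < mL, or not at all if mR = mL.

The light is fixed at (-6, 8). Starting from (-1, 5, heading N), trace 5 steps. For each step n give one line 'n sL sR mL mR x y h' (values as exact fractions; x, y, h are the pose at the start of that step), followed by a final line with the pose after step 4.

0 120/13 120/53 -1620/689 -60/13 -1 5 N
1 3 5/3 1/6 -3/2 -1 4 E
2 120/61 120/29 5580/1769 -60/61 -2 4 S
3 60/29 20/3 490/87 -30/29 -2 3 W
4 120/17 120/41 -420/697 -60/17 -3 3 N
final -3 2 E

n=0: pose=(-1,5,N); sL=120/13, sR=120/53; mL=-1620/689, mR=-60/13; mL+mR=-4800/689 → advance -1; mR−mL=-120/53 → turn -1·90°
n=1: pose=(-1,4,E); sL=3, sR=5/3; mL=1/6, mR=-3/2; mL+mR=-4/3 → advance -1; mR−mL=-5/3 → turn -1·90°
n=2: pose=(-2,4,S); sL=120/61, sR=120/29; mL=5580/1769, mR=-60/61; mL+mR=3840/1769 → advance +1; mR−mL=-120/29 → turn -1·90°
n=3: pose=(-2,3,W); sL=60/29, sR=20/3; mL=490/87, mR=-30/29; mL+mR=400/87 → advance +1; mR−mL=-20/3 → turn -1·90°
n=4: pose=(-3,3,N); sL=120/17, sR=120/41; mL=-420/697, mR=-60/17; mL+mR=-2880/697 → advance -1; mR−mL=-120/41 → turn -1·90°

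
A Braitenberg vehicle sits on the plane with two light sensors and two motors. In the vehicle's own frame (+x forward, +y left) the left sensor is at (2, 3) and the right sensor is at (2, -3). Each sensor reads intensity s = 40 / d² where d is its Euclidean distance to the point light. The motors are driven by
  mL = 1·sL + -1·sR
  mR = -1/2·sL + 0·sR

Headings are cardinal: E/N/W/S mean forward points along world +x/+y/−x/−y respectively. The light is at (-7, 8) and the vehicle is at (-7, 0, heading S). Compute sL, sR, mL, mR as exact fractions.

40/109 40/109 0 -20/109

left sensor world pos  = (-4, -2); dL² = 109
right sensor world pos = (-10, -2); dR² = 109
sL = 40/109 = 40/109
sR = 40/109 = 40/109
mL = 1·sL + -1·sR = 0
mR = -1/2·sL + 0·sR = -20/109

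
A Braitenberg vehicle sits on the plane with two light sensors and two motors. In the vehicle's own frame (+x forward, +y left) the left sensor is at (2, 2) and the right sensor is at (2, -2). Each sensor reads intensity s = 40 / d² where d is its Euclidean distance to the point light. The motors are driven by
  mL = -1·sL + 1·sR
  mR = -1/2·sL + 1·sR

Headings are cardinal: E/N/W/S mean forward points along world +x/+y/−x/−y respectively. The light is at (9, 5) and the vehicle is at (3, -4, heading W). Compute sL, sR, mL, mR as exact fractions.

8/37 40/113 576/4181 1028/4181

left sensor world pos  = (1, -6); dL² = 185
right sensor world pos = (1, -2); dR² = 113
sL = 40/185 = 8/37
sR = 40/113 = 40/113
mL = -1·sL + 1·sR = 576/4181
mR = -1/2·sL + 1·sR = 1028/4181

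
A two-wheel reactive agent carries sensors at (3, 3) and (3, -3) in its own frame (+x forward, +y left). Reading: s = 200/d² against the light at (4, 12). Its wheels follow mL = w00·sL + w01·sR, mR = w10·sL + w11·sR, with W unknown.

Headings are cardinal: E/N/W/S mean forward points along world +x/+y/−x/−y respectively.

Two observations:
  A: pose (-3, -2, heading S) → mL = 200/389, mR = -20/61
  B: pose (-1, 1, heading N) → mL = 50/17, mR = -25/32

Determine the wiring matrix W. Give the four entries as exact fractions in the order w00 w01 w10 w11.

obs A: pose=(-3,-2,S) → sL=40/61, sR=200/389, mL=200/389, mR=-20/61
obs B: pose=(-1,1,N) → sL=25/16, sR=50/17, mL=50/17, mR=-25/32
sensor matrix S = [[40/61, 200/389], [25/16, 50/17]]; det S = 907875/806786
solve [mL_A; mL_B] = S·[w00; w01] and [mR_A; mR_B] = S·[w10; w11]:
  w00 = 0, w01 = 1, w10 = -1/2, w11 = 0

0 1 -1/2 0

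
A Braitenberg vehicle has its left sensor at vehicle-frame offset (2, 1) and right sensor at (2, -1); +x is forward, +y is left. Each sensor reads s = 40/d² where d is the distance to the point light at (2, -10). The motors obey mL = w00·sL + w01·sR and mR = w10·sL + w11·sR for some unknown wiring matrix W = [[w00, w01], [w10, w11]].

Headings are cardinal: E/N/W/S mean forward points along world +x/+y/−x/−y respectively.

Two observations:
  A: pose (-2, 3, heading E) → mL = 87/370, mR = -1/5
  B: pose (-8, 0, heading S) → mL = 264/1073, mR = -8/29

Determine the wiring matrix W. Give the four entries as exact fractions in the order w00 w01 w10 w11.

obs A: pose=(-2,3,E) → sL=1/5, sR=10/37, mL=87/370, mR=-1/5
obs B: pose=(-8,0,S) → sL=8/29, sR=8/37, mL=264/1073, mR=-8/29
sensor matrix S = [[1/5, 10/37], [8/29, 8/37]]; det S = -168/5365
solve [mL_A; mL_B] = S·[w00; w01] and [mR_A; mR_B] = S·[w10; w11]:
  w00 = 1/2, w01 = 1/2, w10 = -1, w11 = 0

1/2 1/2 -1 0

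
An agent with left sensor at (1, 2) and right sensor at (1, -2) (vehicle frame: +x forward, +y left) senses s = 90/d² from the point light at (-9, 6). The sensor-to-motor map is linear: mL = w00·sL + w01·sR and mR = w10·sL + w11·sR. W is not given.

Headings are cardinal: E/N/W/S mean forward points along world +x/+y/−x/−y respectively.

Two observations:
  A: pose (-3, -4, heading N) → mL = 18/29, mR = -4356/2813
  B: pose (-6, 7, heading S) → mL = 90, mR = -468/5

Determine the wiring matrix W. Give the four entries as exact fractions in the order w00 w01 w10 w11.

0 1 -1 -1

obs A: pose=(-3,-4,N) → sL=90/97, sR=18/29, mL=18/29, mR=-4356/2813
obs B: pose=(-6,7,S) → sL=18/5, sR=90, mL=90, mR=-468/5
sensor matrix S = [[90/97, 18/29], [18/5, 90]]; det S = 1143072/14065
solve [mL_A; mL_B] = S·[w00; w01] and [mR_A; mR_B] = S·[w10; w11]:
  w00 = 0, w01 = 1, w10 = -1, w11 = -1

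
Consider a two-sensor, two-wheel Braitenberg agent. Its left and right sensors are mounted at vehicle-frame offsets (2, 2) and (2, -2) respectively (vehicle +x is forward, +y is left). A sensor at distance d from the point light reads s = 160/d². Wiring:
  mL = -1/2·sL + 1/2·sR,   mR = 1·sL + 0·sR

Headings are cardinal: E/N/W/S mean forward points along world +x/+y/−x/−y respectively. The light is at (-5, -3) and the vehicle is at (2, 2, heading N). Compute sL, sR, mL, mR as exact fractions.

left sensor world pos  = (0, 4); dL² = 74
right sensor world pos = (4, 4); dR² = 130
sL = 160/74 = 80/37
sR = 160/130 = 16/13
mL = -1/2·sL + 1/2·sR = -224/481
mR = 1·sL + 0·sR = 80/37

80/37 16/13 -224/481 80/37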